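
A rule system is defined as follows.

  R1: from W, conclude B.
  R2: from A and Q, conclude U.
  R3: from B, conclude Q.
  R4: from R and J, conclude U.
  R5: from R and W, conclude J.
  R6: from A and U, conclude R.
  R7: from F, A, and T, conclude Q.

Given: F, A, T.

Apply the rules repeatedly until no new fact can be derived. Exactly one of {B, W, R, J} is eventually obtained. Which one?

R

F, A, and T hold, so Q follows (R7).
A and Q hold, so U follows (R2).
A and U hold, so R follows (R6).
J would need R and W (R5), but W is never established. B would need W (R1), but W is never established. No rule produces W, and it is not given.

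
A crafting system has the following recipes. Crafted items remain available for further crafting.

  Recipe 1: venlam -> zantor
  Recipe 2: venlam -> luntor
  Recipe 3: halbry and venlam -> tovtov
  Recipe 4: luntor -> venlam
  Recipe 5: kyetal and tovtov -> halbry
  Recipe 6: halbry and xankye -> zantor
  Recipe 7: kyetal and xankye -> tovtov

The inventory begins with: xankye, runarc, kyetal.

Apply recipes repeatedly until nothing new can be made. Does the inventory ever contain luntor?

luntor would need venlam (Recipe 2), but venlam is never obtained.

No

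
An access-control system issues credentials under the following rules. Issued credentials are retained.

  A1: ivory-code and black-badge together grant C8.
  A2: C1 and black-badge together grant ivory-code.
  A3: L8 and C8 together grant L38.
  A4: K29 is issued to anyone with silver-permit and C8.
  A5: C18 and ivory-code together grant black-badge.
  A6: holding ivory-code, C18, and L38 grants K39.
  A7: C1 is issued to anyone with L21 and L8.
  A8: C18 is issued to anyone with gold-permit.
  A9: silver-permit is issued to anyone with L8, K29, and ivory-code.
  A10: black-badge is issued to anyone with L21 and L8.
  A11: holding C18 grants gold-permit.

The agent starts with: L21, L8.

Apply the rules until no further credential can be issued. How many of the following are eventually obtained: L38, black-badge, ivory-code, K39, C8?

Holding L21 and L8 grants C1 (A7).
Holding L21 and L8 grants black-badge (A10).
Holding C1 and black-badge grants ivory-code (A2).
Holding ivory-code and black-badge grants C8 (A1).
Holding L8 and C8 grants L38 (A3).
L38: reached.
black-badge: reached.
ivory-code: reached.
K39 would need ivory-code, C18, and L38 (A6), but C18 is never granted.
C8: reached.
Reached: L38, black-badge, ivory-code, and C8 — 4 of the 5.

4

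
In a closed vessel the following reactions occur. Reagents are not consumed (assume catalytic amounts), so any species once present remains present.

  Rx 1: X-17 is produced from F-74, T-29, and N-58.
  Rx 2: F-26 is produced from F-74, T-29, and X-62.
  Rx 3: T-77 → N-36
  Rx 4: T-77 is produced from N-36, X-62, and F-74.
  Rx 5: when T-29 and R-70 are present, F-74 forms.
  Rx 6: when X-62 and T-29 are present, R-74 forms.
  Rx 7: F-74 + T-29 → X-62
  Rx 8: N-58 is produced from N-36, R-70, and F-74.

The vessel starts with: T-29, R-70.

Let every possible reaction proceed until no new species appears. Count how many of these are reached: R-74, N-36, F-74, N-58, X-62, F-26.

4

T-29 and R-70 present → F-74 forms (Rx 5).
F-74 and T-29 present → X-62 forms (Rx 7).
F-74, T-29, and X-62 present → F-26 forms (Rx 2).
X-62 and T-29 present → R-74 forms (Rx 6).
R-74: reached.
N-36 would need T-77 (Rx 3), but T-77 never forms.
F-74: reached.
N-58 would need N-36, R-70, and F-74 (Rx 8), but N-36 never forms.
X-62: reached.
F-26: reached.
Reached: R-74, F-74, X-62, and F-26 — 4 of the 6.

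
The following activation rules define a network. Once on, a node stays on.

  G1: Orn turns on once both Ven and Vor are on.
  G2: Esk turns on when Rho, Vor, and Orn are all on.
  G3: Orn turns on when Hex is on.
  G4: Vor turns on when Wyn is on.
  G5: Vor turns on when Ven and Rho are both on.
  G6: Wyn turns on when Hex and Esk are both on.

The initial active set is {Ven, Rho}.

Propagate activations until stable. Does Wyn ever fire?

Wyn would need Hex and Esk (G6), but Hex never turns on.

No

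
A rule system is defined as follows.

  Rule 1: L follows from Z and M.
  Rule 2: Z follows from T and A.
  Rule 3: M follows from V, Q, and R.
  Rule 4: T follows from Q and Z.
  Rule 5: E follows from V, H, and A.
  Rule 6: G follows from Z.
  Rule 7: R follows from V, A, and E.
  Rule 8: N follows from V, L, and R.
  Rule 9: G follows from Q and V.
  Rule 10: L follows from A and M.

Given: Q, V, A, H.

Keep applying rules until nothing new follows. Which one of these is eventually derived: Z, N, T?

V, H, and A hold, so E follows (Rule 5).
From V, A, and E, Rule 7 gives R.
From V, Q, and R, Rule 3 gives M.
From A and M, Rule 10 gives L.
From V, L, and R, Rule 8 gives N.
T would need Q and Z (Rule 4), but Z is never established. Z would need T and A (Rule 2), but T is never established.

N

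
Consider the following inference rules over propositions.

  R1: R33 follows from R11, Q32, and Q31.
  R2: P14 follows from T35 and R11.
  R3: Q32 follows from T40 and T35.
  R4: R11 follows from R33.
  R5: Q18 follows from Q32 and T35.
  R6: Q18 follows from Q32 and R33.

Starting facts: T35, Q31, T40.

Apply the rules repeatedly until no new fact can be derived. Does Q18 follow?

T40 and T35 hold, so Q32 follows (R3).
From Q32 and T35, R5 gives Q18.

Yes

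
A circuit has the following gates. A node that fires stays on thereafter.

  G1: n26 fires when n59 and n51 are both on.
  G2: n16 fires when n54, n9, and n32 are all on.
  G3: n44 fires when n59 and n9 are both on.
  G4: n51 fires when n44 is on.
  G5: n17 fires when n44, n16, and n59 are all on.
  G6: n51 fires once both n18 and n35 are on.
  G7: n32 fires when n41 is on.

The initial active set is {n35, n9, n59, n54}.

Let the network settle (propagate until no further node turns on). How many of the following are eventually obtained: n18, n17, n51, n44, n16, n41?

n59 and n9 are on, so n44 fires (G3).
G4: n44 on → n51 on.
No rule produces n18, and it is not given.
n17 would need n44, n16, and n59 (G5), but n16 never turns on.
n51: reached.
n44: reached.
n16 would need n54, n9, and n32 (G2), but n32 never turns on.
No rule produces n41, and it is not given.
Reached: n51 and n44 — 2 of the 6.

2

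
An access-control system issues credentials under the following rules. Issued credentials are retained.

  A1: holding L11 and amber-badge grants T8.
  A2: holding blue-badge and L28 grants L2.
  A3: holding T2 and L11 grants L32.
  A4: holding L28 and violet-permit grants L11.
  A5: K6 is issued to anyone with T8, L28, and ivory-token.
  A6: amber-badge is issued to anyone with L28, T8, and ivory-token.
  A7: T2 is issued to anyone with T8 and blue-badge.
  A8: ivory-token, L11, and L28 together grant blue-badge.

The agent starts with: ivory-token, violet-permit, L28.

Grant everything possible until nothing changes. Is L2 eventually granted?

Yes

Holding L28 and violet-permit grants L11 (A4).
Holding ivory-token, L11, and L28 grants blue-badge (A8).
Holding blue-badge and L28 grants L2 (A2).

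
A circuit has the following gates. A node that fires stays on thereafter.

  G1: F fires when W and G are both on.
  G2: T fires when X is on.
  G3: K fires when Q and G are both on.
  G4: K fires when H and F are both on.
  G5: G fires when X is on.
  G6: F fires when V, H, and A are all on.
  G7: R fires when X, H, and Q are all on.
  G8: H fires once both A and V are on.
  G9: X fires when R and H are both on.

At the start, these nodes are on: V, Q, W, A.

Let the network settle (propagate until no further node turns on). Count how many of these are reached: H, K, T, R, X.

A and V are on, so H fires (G8).
G6: V, H, and A on → F on.
G4: H and F on → K on.
H: reached.
K: reached.
T would need X (G2), but X never turns on.
R would need X, H, and Q (G7), but X never turns on.
X would need R and H (G9), but R never turns on.
Reached: H and K — 2 of the 5.

2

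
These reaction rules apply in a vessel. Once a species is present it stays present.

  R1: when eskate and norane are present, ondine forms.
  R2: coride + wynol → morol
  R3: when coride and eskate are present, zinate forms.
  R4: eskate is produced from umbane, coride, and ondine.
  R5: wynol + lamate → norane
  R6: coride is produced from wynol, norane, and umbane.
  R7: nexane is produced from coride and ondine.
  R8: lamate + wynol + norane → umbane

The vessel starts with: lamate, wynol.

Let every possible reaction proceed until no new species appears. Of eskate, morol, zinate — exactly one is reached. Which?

morol

wynol and lamate present → norane forms (R5).
lamate, wynol, and norane present → umbane forms (R8).
wynol, norane, and umbane present → coride forms (R6).
coride and wynol present → morol forms (R2).
eskate would need umbane, coride, and ondine (R4), but ondine never forms. zinate would need coride and eskate (R3), but eskate never forms.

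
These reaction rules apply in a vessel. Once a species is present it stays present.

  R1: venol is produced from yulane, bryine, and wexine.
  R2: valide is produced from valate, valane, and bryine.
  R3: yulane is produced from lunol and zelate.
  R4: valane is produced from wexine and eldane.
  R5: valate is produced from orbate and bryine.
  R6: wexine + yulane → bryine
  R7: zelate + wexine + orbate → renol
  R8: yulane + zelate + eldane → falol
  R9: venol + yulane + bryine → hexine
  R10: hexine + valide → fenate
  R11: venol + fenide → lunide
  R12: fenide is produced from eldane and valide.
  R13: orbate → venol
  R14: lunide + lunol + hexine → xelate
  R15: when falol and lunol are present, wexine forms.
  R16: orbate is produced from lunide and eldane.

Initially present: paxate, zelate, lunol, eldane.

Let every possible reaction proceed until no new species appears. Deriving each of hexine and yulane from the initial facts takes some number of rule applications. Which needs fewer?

yulane: lunol and zelate present → yulane forms (R3). [1 rule application]
hexine: lunol and zelate present → yulane forms (R3). yulane, zelate, and eldane present → falol forms (R8). falol and lunol present → wexine forms (R15). wexine and yulane present → bryine forms (R6). yulane, bryine, and wexine present → venol forms (R1). venol, yulane, and bryine present → hexine forms (R9). [6 rule applications]
yulane needs fewer.

yulane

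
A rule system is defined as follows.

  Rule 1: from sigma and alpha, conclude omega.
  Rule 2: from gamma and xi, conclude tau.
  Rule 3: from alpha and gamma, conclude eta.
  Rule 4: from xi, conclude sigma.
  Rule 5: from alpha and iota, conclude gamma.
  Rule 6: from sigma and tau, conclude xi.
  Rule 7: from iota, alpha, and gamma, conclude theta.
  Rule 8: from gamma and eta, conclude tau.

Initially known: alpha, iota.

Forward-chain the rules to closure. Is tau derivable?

alpha and iota hold, so gamma follows (Rule 5).
From alpha and gamma, Rule 3 gives eta.
gamma and eta hold, so tau follows (Rule 8).

Yes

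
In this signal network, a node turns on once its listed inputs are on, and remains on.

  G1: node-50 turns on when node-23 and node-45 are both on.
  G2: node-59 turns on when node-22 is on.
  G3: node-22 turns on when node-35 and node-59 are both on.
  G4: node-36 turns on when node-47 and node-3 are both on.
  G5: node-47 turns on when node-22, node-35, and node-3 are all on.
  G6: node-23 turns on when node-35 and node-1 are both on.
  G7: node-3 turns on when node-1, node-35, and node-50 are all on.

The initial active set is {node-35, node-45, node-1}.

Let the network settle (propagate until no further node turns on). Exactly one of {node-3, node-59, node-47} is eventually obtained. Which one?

node-35 and node-1 are on, so node-23 turns on (G6).
G1: node-23 and node-45 on → node-50 on.
node-1, node-35, and node-50 are on, so node-3 turns on (G7).
node-47 would need node-22, node-35, and node-3 (G5), but node-22 never turns on. node-59 would need node-22 (G2), but node-22 never turns on.

node-3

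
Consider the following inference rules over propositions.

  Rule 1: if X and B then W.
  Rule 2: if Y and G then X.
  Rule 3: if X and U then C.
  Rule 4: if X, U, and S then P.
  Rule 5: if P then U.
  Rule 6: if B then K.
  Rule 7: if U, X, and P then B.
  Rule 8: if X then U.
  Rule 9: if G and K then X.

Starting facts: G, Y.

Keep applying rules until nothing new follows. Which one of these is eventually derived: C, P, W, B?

Y and G hold, so X follows (Rule 2).
From X, Rule 8 gives U.
From X and U, Rule 3 gives C.
P would need X, U, and S (Rule 4), but S is never established. B would need U, X, and P (Rule 7), but P is never established. W would need X and B (Rule 1), but B is never established.

C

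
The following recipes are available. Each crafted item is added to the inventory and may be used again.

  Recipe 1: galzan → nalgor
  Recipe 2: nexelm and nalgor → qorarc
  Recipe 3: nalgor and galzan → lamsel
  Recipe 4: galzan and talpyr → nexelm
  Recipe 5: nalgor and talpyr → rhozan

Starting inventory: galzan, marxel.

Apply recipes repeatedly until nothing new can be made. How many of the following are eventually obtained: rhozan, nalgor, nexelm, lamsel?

Using Recipe 1, galzan makes nalgor.
nalgor and galzan → lamsel (Recipe 3).
rhozan would need nalgor and talpyr (Recipe 5), but talpyr is never obtained.
nalgor: reached.
nexelm would need galzan and talpyr (Recipe 4), but talpyr is never obtained.
lamsel: reached.
Reached: nalgor and lamsel — 2 of the 4.

2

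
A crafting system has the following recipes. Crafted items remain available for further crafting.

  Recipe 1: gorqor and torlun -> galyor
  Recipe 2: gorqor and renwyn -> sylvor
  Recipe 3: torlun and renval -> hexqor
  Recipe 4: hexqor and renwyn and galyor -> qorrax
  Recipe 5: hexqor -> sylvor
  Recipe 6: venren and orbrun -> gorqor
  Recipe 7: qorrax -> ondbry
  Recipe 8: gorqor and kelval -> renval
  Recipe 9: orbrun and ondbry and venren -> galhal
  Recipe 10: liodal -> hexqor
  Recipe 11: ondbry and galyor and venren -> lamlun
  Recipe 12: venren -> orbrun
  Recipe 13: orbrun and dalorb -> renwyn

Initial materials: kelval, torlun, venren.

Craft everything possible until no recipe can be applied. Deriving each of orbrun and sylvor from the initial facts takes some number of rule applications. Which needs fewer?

orbrun

orbrun: venren -> orbrun (Recipe 12). [1 rule application]
sylvor: venren -> orbrun (Recipe 12). venren and orbrun -> gorqor (Recipe 6). Using Recipe 8, gorqor and kelval make renval. Using Recipe 3, torlun and renval make hexqor. Using Recipe 5, hexqor makes sylvor. [5 rule applications]
orbrun needs fewer.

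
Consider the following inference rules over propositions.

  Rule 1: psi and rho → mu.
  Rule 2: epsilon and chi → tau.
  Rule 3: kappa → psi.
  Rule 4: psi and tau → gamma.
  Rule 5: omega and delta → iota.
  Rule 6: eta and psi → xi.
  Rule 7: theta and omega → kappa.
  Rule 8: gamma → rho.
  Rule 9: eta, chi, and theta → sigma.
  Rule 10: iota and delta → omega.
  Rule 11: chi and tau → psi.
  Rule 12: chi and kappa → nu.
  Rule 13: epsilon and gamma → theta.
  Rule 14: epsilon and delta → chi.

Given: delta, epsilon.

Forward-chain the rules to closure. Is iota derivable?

iota would need omega and delta (Rule 5), but omega is never established.

No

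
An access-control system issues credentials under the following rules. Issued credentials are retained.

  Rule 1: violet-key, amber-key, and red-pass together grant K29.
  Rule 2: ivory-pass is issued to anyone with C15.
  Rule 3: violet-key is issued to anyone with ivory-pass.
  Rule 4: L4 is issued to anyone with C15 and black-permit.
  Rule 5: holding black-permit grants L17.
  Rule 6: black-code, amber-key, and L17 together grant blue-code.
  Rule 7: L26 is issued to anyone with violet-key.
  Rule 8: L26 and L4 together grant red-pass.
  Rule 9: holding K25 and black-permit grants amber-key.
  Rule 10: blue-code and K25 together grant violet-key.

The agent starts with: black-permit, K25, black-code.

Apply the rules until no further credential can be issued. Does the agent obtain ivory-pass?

No

ivory-pass would need C15 (Rule 2), but C15 is never granted.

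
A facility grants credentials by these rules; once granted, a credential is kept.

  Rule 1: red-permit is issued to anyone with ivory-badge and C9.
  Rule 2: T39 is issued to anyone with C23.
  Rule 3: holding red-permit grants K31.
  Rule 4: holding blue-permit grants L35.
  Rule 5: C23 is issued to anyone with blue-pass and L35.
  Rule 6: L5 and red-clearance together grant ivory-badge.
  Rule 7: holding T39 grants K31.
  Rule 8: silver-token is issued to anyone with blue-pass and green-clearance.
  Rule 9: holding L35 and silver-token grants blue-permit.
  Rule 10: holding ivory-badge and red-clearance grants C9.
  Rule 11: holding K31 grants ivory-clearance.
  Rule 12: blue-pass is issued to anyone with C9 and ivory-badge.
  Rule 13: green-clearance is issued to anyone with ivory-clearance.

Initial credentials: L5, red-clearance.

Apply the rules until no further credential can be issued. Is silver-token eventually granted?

Yes

Holding L5 and red-clearance grants ivory-badge (Rule 6).
Holding ivory-badge and red-clearance grants C9 (Rule 10).
Holding ivory-badge and C9 grants red-permit (Rule 1).
Holding C9 and ivory-badge grants blue-pass (Rule 12).
Holding red-permit grants K31 (Rule 3).
Holding K31 grants ivory-clearance (Rule 11).
Holding ivory-clearance grants green-clearance (Rule 13).
Holding blue-pass and green-clearance grants silver-token (Rule 8).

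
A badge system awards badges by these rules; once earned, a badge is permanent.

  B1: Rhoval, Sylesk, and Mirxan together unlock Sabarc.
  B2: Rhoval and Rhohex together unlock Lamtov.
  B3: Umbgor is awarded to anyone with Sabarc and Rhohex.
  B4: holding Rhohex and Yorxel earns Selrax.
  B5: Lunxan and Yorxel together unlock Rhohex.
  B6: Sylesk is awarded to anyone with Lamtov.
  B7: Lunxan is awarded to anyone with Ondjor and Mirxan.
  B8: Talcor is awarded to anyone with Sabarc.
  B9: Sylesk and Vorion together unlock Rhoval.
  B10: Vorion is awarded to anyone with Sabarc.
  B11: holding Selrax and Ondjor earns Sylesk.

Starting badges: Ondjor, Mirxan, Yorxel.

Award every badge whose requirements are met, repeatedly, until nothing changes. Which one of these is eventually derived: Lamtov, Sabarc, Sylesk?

With Ondjor and Mirxan, Lunxan is earned (B7).
With Lunxan and Yorxel, Rhohex is earned (B5).
With Rhohex and Yorxel, Selrax is earned (B4).
With Selrax and Ondjor, Sylesk is earned (B11).
Lamtov would need Rhoval and Rhohex (B2), but Rhoval is never earned. Sabarc would need Rhoval, Sylesk, and Mirxan (B1), but Rhoval is never earned.

Sylesk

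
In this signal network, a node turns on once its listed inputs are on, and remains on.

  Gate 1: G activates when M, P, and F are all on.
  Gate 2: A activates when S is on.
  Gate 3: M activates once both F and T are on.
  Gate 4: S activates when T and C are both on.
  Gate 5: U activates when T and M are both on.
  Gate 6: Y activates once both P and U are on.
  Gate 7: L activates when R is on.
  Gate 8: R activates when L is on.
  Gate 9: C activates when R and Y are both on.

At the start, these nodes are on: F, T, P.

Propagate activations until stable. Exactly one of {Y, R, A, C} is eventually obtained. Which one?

F and T are on, so M activates (Gate 3).
T and M are on, so U activates (Gate 5).
P and U are on, so Y activates (Gate 6).
A would need S (Gate 2), but S never turns on. R would need L (Gate 8), but L never turns on. C would need R and Y (Gate 9), but R never turns on.

Y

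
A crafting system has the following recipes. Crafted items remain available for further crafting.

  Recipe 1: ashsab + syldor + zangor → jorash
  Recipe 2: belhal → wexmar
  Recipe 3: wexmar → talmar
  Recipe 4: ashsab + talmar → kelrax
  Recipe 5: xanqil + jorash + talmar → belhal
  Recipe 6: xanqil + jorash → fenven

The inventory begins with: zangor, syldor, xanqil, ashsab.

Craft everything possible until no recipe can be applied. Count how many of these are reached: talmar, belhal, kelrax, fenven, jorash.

2

Using Recipe 1, ashsab, syldor, and zangor make jorash.
Using Recipe 6, xanqil and jorash make fenven.
talmar would need wexmar (Recipe 3), but wexmar is never obtained.
belhal would need xanqil, jorash, and talmar (Recipe 5), but talmar is never obtained.
kelrax would need ashsab and talmar (Recipe 4), but talmar is never obtained.
fenven: reached.
jorash: reached.
Reached: fenven and jorash — 2 of the 5.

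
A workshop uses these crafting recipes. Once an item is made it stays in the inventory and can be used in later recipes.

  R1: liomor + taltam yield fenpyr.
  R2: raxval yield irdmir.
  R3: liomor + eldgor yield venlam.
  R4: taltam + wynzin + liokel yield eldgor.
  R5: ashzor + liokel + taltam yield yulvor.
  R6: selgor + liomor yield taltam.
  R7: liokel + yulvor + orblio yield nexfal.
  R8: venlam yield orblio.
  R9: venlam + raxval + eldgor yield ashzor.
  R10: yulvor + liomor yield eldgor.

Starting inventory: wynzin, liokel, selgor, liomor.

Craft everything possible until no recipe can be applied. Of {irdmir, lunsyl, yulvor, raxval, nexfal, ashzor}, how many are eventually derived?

0

irdmir would need raxval (R2), but raxval is never obtained.
No rule produces lunsyl, and it is not given.
yulvor would need ashzor, liokel, and taltam (R5), but ashzor is never obtained.
No rule produces raxval, and it is not given.
nexfal would need liokel, yulvor, and orblio (R7), but yulvor is never obtained.
ashzor would need venlam, raxval, and eldgor (R9), but raxval is never obtained.
None of the 6 are reached.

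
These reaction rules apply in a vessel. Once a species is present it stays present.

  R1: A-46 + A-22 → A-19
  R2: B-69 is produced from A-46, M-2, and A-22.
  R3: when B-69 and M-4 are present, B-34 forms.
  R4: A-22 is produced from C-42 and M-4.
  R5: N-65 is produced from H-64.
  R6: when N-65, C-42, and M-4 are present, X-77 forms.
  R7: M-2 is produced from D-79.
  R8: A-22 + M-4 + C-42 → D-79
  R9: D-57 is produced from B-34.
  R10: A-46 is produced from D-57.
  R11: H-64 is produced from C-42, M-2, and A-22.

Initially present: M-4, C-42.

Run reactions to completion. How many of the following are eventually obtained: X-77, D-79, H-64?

3

C-42 and M-4 present → A-22 forms (R4).
A-22, M-4, and C-42 present → D-79 forms (R8).
D-79 present → M-2 forms (R7).
C-42, M-2, and A-22 present → H-64 forms (R11).
H-64 present → N-65 forms (R5).
N-65, C-42, and M-4 present → X-77 forms (R6).
X-77: reached.
D-79: reached.
H-64: reached.
All 3 are reached.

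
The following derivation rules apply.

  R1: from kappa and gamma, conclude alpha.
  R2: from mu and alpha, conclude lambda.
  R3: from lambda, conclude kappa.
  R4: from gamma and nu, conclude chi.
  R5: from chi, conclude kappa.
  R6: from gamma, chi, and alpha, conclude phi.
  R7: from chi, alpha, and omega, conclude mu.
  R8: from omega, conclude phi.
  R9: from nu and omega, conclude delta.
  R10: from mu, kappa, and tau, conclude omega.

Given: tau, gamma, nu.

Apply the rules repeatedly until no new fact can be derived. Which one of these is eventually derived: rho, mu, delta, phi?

phi

gamma and nu hold, so chi follows (R4).
From chi, R5 gives kappa.
kappa and gamma hold, so alpha follows (R1).
gamma, chi, and alpha hold, so phi follows (R6).
delta would need nu and omega (R9), but omega is never established. mu would need chi, alpha, and omega (R7), but omega is never established. No rule produces rho, and it is not given.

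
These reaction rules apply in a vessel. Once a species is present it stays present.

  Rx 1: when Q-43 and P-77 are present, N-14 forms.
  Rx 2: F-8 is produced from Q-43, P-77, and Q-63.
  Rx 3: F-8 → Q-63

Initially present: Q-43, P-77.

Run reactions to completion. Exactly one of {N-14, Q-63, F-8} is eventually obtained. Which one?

N-14

Q-43 and P-77 present → N-14 forms (Rx 1).
Q-63 would need F-8 (Rx 3), but F-8 never forms. F-8 would need Q-43, P-77, and Q-63 (Rx 2), but Q-63 never forms.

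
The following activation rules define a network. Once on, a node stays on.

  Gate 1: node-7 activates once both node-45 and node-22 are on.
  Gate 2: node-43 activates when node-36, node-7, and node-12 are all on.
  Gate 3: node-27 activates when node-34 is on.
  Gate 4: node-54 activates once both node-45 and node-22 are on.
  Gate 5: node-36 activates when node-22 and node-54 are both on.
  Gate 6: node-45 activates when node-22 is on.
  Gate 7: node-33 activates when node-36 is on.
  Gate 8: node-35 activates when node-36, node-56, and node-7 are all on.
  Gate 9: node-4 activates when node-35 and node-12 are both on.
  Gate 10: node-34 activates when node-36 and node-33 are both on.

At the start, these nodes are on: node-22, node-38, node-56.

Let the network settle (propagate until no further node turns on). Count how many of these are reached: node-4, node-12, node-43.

0

node-4 would need node-35 and node-12 (Gate 9), but node-12 never turns on.
No rule produces node-12, and it is not given.
node-43 would need node-36, node-7, and node-12 (Gate 2), but node-12 never turns on.
None of the 3 are reached.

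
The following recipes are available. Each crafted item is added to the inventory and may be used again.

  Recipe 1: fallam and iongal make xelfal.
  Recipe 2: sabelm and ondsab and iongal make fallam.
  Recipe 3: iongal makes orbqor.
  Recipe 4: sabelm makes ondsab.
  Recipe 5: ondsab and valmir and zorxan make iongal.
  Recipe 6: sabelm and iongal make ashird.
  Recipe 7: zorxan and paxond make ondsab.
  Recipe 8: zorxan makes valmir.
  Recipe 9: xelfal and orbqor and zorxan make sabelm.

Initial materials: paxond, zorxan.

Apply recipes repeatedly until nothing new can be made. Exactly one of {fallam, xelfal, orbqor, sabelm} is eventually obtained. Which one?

orbqor

Using Recipe 8, zorxan makes valmir.
zorxan and paxond → ondsab (Recipe 7).
Using Recipe 5, ondsab, valmir, and zorxan make iongal.
iongal → orbqor (Recipe 3).
fallam would need sabelm, ondsab, and iongal (Recipe 2), but sabelm is never obtained. xelfal would need fallam and iongal (Recipe 1), but fallam is never obtained. sabelm would need xelfal, orbqor, and zorxan (Recipe 9), but xelfal is never obtained.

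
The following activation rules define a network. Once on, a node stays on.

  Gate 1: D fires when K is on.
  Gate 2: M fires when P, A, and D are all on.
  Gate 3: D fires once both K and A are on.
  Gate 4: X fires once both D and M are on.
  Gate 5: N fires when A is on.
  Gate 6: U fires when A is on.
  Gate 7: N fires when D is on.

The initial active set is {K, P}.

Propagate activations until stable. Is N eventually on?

Yes

Gate 1: K on → D on.
Gate 7: D on → N on.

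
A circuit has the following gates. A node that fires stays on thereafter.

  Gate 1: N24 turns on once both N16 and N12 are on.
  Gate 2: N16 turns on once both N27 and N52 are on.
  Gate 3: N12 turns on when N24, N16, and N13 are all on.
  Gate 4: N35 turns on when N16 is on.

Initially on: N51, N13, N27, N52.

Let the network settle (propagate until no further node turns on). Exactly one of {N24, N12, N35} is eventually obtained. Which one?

Gate 2: N27 and N52 on → N16 on.
Gate 4: N16 on → N35 on.
N24 would need N16 and N12 (Gate 1), but N12 never turns on. N12 would need N24, N16, and N13 (Gate 3), but N24 never turns on.

N35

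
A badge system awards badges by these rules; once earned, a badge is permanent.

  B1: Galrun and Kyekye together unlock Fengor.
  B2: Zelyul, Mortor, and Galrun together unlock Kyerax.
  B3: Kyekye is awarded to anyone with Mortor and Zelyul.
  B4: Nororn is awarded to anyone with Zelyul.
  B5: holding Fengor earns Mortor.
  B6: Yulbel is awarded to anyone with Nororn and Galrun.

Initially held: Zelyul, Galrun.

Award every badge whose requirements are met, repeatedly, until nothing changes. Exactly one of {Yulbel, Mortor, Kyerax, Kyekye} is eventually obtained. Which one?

Yulbel

With Zelyul, Nororn is earned (B4).
With Nororn and Galrun, Yulbel is earned (B6).
Kyerax would need Zelyul, Mortor, and Galrun (B2), but Mortor is never earned. Mortor would need Fengor (B5), but Fengor is never earned. Kyekye would need Mortor and Zelyul (B3), but Mortor is never earned.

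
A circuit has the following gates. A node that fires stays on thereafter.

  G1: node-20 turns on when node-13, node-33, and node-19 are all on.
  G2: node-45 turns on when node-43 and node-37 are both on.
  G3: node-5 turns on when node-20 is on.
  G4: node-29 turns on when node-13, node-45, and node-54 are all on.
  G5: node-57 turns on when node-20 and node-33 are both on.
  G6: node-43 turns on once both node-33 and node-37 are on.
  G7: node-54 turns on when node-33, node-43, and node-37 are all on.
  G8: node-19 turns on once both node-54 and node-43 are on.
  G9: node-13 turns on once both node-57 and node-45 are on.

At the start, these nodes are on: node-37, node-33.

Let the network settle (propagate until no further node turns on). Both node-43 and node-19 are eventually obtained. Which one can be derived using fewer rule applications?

node-43: G6: node-33 and node-37 on → node-43 on. [1 rule application]
node-19: node-33 and node-37 are on, so node-43 turns on (G6). G7: node-33, node-43, and node-37 on → node-54 on. node-54 and node-43 are on, so node-19 turns on (G8). [3 rule applications]
node-43 needs fewer.

node-43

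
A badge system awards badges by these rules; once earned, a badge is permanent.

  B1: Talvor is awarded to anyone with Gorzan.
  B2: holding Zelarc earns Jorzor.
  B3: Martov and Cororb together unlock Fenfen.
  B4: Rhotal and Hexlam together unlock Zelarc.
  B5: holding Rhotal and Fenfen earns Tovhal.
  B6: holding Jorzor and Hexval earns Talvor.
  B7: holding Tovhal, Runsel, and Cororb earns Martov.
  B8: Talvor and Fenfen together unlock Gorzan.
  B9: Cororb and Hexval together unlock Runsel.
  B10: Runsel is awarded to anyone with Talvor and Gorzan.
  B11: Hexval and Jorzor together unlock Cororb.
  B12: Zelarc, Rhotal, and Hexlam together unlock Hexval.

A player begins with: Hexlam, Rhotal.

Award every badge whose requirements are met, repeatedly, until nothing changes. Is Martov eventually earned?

Martov would need Tovhal, Runsel, and Cororb (B7), but Tovhal is never earned.

No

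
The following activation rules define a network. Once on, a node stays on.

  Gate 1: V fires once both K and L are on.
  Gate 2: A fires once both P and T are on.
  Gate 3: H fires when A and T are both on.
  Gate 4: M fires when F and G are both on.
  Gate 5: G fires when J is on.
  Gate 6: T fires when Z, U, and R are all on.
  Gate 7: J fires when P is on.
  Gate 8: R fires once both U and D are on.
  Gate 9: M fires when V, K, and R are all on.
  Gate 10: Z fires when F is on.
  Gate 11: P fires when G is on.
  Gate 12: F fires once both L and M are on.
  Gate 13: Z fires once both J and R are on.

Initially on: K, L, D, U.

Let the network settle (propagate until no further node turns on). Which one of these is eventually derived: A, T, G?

T

K and L are on, so V fires (Gate 1).
U and D are on, so R fires (Gate 8).
Gate 9: V, K, and R on → M on.
L and M are on, so F fires (Gate 12).
F is on, so Z fires (Gate 10).
Z, U, and R are on, so T fires (Gate 6).
G would need J (Gate 5), but J never turns on. A would need P and T (Gate 2), but P never turns on.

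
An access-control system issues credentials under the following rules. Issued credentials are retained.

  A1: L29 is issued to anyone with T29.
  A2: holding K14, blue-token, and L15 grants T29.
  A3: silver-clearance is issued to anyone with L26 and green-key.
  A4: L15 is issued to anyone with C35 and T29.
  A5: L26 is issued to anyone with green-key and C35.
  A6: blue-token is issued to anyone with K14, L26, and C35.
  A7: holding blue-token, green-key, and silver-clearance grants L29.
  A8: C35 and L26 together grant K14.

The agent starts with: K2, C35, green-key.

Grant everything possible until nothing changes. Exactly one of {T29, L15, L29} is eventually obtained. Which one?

Holding green-key and C35 grants L26 (A5).
Holding C35 and L26 grants K14 (A8).
Holding L26 and green-key grants silver-clearance (A3).
Holding K14, L26, and C35 grants blue-token (A6).
Holding blue-token, green-key, and silver-clearance grants L29 (A7).
T29 would need K14, blue-token, and L15 (A2), but L15 is never granted. L15 would need C35 and T29 (A4), but T29 is never granted.

L29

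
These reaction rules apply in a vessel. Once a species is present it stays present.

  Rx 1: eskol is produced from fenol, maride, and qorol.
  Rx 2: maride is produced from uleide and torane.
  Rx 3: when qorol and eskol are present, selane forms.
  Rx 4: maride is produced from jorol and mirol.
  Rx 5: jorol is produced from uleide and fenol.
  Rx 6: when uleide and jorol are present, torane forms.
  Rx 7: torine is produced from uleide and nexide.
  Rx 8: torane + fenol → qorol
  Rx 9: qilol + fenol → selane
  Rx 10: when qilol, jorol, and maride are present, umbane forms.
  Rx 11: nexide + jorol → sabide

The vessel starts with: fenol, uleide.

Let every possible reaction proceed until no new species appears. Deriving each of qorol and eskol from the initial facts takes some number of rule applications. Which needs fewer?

qorol

qorol: uleide and fenol present → jorol forms (Rx 5). uleide and jorol present → torane forms (Rx 6). torane and fenol present → qorol forms (Rx 8). [3 rule applications]
eskol: uleide and fenol present → jorol forms (Rx 5). uleide and jorol present → torane forms (Rx 6). torane and fenol present → qorol forms (Rx 8). uleide and torane present → maride forms (Rx 2). fenol, maride, and qorol present → eskol forms (Rx 1). [5 rule applications]
qorol needs fewer.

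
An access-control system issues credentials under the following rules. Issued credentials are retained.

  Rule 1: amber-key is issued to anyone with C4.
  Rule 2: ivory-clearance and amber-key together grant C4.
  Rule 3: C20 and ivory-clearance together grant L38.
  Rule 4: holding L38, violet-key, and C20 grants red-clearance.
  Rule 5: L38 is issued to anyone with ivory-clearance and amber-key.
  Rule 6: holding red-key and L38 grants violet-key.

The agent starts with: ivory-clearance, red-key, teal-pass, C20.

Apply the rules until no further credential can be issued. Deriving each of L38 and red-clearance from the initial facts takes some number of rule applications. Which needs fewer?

L38

L38: Holding C20 and ivory-clearance grants L38 (Rule 3). [1 rule application]
red-clearance: Holding C20 and ivory-clearance grants L38 (Rule 3). Holding red-key and L38 grants violet-key (Rule 6). Holding L38, violet-key, and C20 grants red-clearance (Rule 4). [3 rule applications]
L38 needs fewer.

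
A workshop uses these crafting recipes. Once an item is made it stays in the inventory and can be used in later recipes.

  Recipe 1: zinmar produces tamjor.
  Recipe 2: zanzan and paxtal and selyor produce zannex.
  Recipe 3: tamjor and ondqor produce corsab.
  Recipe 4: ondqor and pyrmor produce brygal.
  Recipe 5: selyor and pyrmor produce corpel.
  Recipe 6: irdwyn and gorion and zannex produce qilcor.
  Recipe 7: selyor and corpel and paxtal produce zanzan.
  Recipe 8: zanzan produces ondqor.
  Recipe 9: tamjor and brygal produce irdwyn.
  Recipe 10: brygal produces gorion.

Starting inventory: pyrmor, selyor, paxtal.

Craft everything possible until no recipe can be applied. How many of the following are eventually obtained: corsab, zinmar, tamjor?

0

corsab would need tamjor and ondqor (Recipe 3), but tamjor is never obtained.
No rule produces zinmar, and it is not given.
tamjor would need zinmar (Recipe 1), but zinmar is never obtained.
None of the 3 are reached.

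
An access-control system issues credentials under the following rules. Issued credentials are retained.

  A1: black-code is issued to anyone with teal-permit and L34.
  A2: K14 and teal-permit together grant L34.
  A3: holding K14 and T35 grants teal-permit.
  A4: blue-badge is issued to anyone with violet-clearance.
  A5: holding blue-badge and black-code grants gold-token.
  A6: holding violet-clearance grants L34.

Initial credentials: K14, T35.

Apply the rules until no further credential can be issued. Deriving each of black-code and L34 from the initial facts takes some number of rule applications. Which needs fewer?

L34

L34: Holding K14 and T35 grants teal-permit (A3). Holding K14 and teal-permit grants L34 (A2). [2 rule applications]
black-code: Holding K14 and T35 grants teal-permit (A3). Holding K14 and teal-permit grants L34 (A2). Holding teal-permit and L34 grants black-code (A1). [3 rule applications]
L34 needs fewer.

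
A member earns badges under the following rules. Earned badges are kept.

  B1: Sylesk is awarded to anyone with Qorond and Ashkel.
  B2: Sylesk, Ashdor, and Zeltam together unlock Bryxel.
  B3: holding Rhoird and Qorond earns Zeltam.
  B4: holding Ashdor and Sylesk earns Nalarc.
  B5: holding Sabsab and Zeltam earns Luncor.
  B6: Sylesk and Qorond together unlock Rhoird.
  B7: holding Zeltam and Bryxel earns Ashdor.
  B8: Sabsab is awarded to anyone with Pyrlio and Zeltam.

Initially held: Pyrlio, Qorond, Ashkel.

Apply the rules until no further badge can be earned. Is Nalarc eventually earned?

Nalarc would need Ashdor and Sylesk (B4), but Ashdor is never earned.

No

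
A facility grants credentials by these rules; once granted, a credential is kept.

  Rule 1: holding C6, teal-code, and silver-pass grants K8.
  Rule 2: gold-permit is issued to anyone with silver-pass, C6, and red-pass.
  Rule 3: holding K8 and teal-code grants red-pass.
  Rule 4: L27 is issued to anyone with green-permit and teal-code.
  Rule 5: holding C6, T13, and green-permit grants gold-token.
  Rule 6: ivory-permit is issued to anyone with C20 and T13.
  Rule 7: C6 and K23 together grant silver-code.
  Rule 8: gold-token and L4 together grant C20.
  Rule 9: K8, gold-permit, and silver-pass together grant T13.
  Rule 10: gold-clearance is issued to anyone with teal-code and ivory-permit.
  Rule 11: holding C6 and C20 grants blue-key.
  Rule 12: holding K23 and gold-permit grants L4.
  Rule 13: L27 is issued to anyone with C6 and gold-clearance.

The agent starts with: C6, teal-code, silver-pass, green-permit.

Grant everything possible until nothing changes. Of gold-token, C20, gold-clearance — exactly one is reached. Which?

Holding C6, teal-code, and silver-pass grants K8 (Rule 1).
Holding K8 and teal-code grants red-pass (Rule 3).
Holding silver-pass, C6, and red-pass grants gold-permit (Rule 2).
Holding K8, gold-permit, and silver-pass grants T13 (Rule 9).
Holding C6, T13, and green-permit grants gold-token (Rule 5).
gold-clearance would need teal-code and ivory-permit (Rule 10), but ivory-permit is never granted. C20 would need gold-token and L4 (Rule 8), but L4 is never granted.

gold-token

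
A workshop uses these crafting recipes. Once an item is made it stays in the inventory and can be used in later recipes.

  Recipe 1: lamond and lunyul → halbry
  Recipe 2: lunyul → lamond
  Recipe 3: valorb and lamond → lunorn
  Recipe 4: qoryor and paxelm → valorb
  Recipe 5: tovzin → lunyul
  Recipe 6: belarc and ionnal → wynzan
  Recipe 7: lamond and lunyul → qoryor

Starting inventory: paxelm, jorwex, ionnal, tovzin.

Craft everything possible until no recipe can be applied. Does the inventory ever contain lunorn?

Yes

Using Recipe 5, tovzin makes lunyul.
Using Recipe 2, lunyul makes lamond.
lamond and lunyul → qoryor (Recipe 7).
qoryor and paxelm → valorb (Recipe 4).
Using Recipe 3, valorb and lamond make lunorn.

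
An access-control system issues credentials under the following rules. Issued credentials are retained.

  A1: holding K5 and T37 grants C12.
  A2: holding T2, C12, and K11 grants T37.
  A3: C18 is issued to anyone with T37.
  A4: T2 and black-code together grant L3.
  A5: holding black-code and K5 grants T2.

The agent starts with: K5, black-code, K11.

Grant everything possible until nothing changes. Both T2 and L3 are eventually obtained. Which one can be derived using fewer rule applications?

T2: Holding black-code and K5 grants T2 (A5). [1 rule application]
L3: Holding black-code and K5 grants T2 (A5). Holding T2 and black-code grants L3 (A4). [2 rule applications]
T2 needs fewer.

T2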